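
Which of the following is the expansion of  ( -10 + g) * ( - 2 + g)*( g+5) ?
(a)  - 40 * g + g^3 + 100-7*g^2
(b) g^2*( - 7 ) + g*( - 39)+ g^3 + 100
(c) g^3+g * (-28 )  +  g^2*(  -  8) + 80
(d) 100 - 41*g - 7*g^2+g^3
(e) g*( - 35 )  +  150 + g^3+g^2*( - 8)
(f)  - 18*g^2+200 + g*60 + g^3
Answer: a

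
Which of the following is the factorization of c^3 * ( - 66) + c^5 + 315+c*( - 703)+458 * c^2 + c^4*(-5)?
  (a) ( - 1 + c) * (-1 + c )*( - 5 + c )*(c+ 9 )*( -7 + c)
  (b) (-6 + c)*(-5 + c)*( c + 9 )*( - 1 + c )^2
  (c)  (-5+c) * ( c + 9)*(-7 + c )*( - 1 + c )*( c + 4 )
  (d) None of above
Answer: a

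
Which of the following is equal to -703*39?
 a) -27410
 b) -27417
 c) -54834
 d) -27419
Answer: b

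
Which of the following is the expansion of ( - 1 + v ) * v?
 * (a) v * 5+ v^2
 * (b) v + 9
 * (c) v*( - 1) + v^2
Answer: c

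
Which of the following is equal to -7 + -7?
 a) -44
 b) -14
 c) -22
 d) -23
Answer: b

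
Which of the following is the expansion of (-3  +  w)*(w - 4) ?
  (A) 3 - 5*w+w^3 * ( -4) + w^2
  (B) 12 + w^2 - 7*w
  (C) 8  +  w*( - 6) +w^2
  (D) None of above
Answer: B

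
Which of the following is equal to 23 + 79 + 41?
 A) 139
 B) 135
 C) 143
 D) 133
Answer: C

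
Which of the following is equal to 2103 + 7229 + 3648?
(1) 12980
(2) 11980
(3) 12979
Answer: 1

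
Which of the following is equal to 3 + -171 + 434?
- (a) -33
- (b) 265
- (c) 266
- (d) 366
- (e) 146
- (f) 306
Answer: c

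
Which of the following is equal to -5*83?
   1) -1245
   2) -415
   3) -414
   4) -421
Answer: 2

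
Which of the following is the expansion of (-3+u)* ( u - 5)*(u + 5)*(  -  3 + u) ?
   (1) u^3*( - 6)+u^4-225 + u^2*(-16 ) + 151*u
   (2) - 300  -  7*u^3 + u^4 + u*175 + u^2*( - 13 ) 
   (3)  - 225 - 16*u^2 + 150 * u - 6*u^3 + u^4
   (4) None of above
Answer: 3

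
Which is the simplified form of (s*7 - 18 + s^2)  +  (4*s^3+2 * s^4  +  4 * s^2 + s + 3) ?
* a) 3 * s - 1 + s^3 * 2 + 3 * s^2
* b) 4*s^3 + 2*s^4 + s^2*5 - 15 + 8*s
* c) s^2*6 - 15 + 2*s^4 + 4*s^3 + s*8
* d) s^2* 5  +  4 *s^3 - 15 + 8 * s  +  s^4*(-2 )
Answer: b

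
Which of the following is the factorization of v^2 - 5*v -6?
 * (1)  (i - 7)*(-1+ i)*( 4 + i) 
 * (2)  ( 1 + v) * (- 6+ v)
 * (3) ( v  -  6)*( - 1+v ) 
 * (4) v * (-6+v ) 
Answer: 2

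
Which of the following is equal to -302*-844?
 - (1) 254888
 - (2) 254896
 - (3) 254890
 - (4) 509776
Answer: 1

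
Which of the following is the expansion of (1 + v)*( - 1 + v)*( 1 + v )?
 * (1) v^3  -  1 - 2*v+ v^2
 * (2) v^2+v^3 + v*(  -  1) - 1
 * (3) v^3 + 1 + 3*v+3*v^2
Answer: 2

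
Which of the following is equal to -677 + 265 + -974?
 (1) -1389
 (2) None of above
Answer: 2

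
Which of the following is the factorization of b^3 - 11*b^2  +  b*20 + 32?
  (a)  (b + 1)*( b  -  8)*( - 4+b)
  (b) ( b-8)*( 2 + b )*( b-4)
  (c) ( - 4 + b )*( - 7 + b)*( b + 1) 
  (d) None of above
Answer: a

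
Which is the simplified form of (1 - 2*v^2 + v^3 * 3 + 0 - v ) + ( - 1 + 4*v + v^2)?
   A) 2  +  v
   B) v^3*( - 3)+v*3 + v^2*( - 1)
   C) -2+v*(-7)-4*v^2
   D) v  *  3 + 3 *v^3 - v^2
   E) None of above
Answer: D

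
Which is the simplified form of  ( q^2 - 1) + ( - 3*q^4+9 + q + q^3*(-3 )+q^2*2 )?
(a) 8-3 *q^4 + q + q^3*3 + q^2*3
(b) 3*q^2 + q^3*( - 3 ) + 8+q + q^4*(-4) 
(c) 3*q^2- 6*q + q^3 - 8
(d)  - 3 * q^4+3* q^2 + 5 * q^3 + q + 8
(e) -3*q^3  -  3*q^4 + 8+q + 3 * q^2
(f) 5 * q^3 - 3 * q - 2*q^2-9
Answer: e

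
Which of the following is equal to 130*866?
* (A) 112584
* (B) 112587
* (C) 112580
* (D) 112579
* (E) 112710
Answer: C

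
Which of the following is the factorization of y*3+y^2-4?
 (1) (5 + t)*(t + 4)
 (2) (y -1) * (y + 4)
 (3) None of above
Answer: 2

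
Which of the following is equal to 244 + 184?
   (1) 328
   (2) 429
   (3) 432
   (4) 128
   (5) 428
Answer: 5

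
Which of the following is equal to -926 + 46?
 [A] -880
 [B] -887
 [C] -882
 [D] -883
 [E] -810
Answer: A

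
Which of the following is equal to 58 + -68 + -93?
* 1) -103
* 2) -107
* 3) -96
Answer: 1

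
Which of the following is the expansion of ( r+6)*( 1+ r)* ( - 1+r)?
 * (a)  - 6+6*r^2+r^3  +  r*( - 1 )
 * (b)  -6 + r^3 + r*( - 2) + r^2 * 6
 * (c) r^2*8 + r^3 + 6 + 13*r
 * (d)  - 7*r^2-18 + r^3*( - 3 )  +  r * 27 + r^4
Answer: a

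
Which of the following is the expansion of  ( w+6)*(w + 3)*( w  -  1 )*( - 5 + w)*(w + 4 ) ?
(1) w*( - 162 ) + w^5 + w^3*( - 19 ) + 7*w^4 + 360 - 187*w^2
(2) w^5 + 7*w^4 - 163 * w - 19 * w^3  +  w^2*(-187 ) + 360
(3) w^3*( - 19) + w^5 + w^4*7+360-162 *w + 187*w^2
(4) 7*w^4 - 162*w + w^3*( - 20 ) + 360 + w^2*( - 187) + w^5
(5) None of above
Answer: 1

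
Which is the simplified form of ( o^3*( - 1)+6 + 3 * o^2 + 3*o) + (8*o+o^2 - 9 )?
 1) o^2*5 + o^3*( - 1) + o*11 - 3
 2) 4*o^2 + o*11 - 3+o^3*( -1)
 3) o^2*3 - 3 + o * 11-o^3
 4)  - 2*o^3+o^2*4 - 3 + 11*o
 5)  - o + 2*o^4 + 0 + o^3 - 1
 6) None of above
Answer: 2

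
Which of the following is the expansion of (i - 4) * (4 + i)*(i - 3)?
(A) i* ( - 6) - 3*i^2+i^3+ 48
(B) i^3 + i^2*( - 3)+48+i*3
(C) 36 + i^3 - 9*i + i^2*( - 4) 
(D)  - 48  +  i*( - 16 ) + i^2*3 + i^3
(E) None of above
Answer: E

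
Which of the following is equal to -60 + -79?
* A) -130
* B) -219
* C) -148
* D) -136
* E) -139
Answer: E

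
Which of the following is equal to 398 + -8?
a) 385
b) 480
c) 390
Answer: c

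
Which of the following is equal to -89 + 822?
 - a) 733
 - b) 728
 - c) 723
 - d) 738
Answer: a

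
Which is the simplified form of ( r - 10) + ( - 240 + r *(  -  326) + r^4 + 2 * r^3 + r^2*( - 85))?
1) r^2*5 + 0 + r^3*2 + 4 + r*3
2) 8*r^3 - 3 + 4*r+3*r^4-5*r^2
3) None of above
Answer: 3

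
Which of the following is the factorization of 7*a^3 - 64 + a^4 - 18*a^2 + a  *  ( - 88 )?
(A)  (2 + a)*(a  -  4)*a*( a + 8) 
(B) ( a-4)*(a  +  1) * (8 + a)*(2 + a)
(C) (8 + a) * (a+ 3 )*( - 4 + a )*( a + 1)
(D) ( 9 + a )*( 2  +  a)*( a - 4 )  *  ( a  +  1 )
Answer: B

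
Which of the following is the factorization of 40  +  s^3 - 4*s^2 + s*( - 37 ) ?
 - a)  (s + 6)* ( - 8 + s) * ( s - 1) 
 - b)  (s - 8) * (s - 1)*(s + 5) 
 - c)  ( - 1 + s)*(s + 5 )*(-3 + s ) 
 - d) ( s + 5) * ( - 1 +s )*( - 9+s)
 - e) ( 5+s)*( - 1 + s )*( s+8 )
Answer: b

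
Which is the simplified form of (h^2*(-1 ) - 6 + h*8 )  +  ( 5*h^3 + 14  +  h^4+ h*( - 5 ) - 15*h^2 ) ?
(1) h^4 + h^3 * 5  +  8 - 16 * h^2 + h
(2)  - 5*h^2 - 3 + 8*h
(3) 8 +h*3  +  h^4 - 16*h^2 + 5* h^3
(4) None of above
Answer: 3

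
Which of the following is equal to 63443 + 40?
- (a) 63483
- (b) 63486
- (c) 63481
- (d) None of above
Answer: a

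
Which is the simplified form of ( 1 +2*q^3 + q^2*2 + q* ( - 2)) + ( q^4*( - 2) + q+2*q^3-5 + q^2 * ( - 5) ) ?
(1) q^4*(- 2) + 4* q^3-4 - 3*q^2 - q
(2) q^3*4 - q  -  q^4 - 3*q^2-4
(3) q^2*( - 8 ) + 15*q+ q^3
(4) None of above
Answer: 1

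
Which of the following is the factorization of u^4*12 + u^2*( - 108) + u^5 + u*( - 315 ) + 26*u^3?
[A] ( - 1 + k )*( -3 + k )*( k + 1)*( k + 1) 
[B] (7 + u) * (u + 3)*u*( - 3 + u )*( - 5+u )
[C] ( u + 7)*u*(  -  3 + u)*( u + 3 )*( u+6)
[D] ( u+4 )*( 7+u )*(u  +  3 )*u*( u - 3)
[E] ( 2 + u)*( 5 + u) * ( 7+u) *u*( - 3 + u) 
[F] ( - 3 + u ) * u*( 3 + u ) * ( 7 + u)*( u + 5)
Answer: F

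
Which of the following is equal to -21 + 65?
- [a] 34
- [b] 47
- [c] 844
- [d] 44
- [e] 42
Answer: d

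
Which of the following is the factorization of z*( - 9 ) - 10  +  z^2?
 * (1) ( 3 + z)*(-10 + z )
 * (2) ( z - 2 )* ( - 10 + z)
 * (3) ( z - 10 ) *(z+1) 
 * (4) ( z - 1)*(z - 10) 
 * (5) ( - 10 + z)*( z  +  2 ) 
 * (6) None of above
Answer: 3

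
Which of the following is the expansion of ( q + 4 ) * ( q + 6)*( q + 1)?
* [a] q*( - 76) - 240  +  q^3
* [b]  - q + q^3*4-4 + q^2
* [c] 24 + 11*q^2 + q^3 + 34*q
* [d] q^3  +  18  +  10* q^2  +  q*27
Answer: c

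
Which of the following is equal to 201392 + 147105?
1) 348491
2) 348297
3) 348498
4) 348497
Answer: 4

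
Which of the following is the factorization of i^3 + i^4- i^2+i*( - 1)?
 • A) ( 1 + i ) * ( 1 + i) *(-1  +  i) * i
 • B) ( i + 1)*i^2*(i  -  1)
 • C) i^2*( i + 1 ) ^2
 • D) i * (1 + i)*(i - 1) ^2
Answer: A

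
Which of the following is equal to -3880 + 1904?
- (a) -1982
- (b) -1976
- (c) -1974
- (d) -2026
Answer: b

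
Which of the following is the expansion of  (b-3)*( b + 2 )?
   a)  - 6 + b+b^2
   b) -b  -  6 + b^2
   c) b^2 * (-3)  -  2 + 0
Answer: b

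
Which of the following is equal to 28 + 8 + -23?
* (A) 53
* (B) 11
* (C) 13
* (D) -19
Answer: C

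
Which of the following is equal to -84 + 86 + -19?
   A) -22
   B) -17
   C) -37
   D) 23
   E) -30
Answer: B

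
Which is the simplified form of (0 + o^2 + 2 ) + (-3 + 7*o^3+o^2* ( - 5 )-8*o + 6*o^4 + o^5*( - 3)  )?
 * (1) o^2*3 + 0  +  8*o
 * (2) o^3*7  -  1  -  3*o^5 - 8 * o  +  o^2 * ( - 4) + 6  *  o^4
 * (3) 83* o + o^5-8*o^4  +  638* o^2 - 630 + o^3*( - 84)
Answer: 2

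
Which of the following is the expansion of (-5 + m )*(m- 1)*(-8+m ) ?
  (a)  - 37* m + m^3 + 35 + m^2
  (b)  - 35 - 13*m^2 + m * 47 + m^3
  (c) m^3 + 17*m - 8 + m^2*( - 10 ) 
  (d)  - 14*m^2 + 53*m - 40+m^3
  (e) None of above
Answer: d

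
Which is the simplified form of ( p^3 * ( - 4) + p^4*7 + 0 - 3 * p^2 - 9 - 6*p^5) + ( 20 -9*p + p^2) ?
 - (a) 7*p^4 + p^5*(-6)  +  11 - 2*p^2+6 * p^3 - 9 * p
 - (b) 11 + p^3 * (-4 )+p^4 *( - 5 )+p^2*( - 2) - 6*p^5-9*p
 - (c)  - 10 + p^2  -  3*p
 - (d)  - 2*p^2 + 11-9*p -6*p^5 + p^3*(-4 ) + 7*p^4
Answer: d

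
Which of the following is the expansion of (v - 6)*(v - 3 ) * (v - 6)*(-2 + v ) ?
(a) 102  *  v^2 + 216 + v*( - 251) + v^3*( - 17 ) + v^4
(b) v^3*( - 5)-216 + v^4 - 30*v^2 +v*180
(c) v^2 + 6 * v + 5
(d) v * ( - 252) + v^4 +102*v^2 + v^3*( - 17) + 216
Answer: d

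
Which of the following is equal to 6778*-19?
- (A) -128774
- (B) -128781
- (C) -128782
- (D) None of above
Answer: C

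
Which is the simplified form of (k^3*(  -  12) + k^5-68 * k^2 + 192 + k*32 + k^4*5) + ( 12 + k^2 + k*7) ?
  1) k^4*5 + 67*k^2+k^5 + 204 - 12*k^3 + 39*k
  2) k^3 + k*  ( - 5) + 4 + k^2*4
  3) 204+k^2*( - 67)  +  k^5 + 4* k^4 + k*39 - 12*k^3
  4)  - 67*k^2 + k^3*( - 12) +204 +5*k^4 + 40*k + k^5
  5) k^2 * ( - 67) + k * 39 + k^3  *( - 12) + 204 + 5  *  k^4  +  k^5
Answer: 5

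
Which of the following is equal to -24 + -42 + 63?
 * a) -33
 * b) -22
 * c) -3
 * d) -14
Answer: c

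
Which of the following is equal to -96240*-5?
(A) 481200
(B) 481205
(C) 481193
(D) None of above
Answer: A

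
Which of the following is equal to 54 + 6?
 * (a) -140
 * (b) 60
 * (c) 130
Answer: b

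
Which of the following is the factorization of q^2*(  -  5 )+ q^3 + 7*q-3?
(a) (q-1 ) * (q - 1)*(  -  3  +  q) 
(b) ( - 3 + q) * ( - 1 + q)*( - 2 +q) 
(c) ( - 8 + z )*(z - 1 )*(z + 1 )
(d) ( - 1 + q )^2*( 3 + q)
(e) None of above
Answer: a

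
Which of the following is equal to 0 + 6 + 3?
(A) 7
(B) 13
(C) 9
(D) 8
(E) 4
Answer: C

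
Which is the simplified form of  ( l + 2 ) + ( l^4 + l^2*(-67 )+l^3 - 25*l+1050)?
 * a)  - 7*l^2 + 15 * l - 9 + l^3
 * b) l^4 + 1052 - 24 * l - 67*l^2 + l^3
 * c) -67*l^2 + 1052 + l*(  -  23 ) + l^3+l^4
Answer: b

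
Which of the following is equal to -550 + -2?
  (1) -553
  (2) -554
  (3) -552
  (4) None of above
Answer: 3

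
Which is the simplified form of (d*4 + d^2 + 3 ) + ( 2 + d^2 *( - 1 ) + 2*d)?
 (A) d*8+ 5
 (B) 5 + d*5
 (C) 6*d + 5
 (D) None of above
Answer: C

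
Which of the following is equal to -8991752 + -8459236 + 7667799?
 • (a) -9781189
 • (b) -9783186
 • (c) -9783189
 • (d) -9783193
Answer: c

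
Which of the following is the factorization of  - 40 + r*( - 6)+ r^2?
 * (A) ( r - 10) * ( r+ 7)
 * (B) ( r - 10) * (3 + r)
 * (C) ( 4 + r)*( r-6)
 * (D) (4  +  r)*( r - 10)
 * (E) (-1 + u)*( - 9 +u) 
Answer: D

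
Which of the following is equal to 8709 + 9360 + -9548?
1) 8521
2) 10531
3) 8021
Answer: 1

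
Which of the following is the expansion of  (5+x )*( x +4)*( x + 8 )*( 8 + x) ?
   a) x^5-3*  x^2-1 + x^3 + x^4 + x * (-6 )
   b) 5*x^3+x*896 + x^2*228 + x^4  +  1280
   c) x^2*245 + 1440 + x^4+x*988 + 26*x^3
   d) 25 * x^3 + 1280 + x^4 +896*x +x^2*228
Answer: d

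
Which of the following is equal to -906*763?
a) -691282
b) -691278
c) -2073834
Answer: b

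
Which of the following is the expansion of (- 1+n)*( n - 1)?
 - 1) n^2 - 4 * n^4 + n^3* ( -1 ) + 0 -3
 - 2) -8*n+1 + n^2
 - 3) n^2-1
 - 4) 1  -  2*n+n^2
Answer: 4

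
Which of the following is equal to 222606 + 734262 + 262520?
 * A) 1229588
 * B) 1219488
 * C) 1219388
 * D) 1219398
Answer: C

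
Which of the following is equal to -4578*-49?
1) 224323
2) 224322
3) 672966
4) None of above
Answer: 2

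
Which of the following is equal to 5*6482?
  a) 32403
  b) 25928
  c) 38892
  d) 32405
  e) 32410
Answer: e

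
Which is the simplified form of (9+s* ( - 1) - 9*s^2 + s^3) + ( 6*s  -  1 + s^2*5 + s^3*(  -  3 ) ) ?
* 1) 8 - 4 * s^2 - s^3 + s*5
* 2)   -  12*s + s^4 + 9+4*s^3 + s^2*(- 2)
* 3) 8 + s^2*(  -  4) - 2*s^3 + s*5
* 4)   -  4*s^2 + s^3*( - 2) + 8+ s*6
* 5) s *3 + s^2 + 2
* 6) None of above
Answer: 3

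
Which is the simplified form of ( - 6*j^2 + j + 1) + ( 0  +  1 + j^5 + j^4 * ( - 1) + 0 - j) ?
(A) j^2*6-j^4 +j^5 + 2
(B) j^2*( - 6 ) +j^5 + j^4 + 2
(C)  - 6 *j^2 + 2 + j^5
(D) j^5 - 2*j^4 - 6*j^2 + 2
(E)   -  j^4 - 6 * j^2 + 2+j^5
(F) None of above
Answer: E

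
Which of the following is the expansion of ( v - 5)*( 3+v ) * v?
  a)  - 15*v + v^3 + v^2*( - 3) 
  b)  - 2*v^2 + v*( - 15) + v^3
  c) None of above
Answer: b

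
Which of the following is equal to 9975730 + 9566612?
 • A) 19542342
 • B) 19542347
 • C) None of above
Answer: A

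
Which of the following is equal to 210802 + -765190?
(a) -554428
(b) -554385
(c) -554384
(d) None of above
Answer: d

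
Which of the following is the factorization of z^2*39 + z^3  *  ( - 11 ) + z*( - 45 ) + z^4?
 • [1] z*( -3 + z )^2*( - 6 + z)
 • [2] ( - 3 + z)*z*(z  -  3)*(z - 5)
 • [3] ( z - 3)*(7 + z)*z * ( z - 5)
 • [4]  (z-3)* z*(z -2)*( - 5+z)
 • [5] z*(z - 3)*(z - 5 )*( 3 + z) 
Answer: 2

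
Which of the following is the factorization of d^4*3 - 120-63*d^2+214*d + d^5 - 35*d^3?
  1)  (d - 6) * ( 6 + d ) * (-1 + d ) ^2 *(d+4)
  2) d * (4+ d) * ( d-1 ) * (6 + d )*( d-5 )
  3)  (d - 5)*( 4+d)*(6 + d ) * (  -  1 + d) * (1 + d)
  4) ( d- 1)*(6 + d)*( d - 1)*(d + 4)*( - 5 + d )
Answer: 4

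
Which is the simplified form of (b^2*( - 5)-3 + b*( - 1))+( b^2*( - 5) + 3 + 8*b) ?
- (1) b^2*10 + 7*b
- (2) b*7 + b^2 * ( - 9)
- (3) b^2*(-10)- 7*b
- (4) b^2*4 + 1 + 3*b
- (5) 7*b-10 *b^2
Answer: 5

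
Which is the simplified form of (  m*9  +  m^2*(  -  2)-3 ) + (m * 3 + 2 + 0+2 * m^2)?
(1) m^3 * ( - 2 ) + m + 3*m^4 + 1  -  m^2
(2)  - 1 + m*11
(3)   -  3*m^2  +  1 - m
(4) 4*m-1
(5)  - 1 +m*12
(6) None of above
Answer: 5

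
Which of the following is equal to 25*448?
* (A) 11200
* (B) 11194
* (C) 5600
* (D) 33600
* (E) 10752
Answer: A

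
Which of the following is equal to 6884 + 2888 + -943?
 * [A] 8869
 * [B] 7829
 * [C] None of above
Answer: C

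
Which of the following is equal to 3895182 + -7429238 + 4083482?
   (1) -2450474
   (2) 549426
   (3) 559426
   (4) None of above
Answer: 2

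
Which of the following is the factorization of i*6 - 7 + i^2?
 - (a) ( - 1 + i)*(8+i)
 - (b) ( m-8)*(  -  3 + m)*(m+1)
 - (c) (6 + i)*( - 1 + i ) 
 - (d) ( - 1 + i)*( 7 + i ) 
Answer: d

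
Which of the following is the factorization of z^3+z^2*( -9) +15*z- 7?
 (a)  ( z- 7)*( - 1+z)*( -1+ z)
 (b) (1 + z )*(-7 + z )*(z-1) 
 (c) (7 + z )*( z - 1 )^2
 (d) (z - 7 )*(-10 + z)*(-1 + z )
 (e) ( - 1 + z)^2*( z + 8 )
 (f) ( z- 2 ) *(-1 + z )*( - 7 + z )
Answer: a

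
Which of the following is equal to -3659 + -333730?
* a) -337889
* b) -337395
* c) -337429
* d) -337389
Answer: d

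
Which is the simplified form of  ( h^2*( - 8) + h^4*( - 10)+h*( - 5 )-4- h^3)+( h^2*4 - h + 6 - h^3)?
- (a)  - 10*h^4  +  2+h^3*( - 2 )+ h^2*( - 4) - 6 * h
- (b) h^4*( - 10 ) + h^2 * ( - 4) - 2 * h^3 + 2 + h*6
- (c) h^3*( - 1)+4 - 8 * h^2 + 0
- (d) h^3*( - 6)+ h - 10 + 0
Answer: a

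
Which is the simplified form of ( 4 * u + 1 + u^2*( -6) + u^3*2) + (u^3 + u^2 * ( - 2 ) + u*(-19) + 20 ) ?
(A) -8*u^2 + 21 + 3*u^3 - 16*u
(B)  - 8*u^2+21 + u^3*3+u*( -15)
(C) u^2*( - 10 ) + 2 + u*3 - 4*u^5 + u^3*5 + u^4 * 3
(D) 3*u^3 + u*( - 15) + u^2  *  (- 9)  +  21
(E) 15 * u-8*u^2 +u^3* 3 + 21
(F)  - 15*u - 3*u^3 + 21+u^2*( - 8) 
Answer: B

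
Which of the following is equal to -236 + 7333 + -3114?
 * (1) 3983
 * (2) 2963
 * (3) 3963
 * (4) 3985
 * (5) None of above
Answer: 1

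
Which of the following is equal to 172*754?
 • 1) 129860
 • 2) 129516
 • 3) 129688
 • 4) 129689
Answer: 3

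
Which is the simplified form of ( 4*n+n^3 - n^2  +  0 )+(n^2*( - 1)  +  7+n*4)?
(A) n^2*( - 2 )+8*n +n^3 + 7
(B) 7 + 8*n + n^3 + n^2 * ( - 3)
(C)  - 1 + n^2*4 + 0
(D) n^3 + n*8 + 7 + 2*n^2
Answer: A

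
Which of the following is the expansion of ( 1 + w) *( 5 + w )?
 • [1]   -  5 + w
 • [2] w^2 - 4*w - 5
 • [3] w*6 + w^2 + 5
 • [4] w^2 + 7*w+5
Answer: 3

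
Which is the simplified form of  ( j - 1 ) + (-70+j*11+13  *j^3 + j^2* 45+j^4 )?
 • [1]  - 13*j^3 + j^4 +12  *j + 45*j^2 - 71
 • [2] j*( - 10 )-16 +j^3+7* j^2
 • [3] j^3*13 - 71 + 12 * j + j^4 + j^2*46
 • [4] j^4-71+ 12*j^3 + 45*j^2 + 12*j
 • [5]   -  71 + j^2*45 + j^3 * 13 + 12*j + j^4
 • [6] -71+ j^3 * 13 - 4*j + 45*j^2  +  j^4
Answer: 5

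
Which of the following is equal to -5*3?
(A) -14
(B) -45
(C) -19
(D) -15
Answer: D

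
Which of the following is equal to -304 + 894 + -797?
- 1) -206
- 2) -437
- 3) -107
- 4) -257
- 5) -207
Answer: 5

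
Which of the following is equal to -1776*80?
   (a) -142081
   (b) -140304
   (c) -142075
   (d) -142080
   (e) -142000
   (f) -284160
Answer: d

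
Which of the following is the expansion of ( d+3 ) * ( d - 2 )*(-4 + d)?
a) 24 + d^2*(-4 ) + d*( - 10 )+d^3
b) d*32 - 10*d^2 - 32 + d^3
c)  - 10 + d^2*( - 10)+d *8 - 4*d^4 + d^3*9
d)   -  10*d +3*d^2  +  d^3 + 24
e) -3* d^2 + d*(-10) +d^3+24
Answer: e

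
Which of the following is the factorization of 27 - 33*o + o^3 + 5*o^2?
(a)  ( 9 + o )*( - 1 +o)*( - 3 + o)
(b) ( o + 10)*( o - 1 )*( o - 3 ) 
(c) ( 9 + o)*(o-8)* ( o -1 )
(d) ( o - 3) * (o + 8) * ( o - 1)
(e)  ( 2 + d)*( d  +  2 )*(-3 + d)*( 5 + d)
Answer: a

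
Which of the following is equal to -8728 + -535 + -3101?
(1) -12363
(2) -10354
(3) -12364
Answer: 3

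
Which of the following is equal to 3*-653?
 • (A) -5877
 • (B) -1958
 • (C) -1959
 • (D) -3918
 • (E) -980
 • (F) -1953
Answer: C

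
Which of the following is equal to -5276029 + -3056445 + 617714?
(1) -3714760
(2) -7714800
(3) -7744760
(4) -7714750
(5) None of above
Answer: 5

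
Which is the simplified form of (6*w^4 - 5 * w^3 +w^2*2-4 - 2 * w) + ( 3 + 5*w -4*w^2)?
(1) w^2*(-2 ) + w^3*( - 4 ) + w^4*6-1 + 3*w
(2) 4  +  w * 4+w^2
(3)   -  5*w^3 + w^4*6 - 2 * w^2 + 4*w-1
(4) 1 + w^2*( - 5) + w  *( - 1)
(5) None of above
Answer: 5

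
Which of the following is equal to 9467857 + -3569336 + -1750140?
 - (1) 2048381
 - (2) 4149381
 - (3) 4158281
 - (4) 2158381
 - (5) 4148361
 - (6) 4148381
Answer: 6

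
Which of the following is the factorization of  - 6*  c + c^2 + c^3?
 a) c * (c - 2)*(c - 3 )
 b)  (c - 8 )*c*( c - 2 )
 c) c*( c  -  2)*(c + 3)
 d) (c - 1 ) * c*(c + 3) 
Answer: c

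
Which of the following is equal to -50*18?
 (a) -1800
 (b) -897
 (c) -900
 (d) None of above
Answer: c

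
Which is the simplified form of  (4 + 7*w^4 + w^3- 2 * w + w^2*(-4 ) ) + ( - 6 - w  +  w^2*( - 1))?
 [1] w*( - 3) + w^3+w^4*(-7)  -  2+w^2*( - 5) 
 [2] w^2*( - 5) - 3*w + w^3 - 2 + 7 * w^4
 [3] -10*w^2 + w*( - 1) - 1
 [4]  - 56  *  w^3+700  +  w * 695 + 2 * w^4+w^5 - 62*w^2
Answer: 2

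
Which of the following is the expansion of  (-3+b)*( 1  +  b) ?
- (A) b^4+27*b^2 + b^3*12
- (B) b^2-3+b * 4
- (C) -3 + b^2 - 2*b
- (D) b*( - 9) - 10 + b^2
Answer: C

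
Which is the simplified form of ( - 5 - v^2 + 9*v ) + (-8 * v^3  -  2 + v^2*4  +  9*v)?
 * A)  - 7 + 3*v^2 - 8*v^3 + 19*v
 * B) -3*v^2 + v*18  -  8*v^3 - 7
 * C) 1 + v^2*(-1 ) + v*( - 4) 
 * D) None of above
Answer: D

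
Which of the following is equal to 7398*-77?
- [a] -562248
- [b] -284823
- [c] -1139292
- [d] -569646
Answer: d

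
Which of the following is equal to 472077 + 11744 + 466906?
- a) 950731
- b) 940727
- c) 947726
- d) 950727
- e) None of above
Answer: d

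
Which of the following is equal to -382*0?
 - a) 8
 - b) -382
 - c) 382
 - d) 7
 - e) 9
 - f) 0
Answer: f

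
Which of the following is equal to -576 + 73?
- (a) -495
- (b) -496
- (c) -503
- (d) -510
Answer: c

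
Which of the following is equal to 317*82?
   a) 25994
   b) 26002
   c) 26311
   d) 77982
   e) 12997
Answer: a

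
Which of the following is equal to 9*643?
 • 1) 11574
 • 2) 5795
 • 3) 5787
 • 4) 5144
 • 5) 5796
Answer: 3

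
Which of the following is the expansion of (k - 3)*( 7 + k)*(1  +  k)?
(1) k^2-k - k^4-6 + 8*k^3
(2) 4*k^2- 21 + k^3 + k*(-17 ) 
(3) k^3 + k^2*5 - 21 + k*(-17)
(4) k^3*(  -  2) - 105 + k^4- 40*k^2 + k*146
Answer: 3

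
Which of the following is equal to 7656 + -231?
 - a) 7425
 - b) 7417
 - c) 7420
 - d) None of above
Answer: a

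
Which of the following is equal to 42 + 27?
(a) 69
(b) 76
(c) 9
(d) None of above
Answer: a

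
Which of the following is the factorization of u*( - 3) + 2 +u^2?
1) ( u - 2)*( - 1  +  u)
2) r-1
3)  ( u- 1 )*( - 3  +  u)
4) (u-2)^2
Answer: 1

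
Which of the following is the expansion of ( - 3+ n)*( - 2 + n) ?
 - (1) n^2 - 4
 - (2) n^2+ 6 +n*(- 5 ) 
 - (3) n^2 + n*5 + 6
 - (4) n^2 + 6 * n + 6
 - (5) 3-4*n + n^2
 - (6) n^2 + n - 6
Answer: 2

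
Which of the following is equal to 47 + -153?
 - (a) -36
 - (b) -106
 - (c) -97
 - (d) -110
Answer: b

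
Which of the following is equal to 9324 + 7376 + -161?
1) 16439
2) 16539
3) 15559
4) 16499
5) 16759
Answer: 2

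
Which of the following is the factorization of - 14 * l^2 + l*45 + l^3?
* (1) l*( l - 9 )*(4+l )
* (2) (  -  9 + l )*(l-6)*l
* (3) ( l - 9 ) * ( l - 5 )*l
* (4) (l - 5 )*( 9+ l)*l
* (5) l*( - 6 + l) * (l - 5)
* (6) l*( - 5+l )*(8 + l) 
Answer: 3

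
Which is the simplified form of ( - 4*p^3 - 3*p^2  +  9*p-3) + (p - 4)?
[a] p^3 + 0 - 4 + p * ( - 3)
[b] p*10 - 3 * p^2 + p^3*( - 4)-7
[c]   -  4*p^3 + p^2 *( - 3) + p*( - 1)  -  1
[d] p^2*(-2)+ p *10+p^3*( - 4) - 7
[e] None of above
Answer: b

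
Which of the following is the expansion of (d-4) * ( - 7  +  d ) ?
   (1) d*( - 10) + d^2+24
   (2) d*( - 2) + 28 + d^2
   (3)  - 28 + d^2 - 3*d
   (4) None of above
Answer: 4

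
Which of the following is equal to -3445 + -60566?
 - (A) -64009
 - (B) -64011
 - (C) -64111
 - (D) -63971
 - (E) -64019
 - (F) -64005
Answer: B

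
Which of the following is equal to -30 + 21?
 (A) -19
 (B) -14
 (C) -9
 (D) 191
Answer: C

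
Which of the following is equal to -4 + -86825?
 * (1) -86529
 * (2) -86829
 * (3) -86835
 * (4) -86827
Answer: 2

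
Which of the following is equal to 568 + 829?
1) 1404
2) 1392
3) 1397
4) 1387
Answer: 3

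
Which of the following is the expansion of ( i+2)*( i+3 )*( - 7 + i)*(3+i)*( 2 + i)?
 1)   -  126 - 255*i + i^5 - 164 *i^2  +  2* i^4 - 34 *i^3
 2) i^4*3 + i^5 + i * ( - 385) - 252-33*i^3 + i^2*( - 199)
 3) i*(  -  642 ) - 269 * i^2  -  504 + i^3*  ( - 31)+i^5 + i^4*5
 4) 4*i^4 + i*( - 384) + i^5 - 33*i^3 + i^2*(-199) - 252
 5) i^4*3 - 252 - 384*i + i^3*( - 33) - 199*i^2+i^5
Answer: 5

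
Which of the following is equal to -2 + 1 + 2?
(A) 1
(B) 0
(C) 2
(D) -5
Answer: A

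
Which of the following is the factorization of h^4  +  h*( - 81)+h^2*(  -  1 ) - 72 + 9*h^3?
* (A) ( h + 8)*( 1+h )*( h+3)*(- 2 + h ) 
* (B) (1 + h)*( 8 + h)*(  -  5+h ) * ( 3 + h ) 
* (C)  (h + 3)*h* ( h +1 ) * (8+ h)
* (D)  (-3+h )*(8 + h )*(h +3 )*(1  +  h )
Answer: D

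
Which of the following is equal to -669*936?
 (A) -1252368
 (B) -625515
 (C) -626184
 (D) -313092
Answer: C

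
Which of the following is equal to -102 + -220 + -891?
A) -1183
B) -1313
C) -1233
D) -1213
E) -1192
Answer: D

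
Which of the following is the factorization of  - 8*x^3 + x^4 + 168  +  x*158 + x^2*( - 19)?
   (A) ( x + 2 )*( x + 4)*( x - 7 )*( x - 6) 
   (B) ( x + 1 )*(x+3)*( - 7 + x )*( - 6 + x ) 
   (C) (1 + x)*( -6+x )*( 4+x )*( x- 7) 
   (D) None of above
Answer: C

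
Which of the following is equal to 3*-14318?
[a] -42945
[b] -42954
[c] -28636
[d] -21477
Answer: b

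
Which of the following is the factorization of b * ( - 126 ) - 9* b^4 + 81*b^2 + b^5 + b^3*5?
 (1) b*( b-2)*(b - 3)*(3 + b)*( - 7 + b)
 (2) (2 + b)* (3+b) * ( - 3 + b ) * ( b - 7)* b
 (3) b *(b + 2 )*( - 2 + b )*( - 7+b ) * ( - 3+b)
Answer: 1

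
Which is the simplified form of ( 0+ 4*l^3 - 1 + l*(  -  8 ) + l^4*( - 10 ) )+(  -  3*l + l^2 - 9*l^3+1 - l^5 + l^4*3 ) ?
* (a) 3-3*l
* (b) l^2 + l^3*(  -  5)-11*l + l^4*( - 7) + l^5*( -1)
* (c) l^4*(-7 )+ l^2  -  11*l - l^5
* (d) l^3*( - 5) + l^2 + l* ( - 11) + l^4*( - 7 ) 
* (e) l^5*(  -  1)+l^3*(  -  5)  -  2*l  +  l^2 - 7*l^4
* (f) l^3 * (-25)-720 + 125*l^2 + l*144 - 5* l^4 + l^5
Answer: b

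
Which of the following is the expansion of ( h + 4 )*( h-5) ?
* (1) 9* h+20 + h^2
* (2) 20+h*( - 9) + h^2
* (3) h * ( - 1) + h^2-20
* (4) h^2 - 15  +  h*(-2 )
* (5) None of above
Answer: 3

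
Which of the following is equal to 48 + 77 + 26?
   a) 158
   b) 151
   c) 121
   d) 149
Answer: b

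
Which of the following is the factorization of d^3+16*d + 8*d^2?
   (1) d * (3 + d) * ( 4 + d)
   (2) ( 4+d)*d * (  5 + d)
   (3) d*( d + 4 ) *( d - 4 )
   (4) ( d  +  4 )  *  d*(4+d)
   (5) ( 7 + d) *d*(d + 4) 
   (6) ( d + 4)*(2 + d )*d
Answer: 4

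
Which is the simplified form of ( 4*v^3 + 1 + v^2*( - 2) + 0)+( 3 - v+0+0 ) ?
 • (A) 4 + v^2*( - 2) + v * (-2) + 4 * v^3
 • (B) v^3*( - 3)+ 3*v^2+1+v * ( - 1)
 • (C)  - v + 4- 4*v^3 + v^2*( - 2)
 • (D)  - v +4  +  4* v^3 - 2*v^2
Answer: D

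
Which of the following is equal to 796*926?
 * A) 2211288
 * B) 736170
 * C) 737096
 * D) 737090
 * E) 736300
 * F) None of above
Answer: C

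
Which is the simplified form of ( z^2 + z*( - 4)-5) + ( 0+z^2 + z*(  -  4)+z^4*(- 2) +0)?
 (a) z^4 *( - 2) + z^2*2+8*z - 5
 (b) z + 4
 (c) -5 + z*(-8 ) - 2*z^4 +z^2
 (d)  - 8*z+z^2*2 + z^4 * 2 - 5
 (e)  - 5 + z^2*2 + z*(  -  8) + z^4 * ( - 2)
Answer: e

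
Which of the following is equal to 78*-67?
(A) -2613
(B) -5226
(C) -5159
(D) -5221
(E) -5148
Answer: B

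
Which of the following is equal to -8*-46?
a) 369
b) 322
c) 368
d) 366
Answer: c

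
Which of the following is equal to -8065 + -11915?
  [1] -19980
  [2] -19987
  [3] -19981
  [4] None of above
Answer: 1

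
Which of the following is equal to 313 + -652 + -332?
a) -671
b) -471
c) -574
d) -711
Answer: a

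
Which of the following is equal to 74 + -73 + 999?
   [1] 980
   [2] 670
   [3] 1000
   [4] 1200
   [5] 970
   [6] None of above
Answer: 3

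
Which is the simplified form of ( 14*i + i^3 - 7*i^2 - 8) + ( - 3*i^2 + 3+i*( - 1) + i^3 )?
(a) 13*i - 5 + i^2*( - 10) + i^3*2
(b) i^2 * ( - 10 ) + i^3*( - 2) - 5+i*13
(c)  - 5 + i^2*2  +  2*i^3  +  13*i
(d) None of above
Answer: a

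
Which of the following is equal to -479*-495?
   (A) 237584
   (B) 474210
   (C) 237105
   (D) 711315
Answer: C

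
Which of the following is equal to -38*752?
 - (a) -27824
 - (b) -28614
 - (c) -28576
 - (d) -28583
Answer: c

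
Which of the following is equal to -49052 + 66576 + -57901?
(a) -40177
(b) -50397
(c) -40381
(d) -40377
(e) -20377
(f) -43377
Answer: d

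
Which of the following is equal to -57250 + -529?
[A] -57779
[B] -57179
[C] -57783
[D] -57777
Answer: A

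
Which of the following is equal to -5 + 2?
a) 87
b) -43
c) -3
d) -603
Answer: c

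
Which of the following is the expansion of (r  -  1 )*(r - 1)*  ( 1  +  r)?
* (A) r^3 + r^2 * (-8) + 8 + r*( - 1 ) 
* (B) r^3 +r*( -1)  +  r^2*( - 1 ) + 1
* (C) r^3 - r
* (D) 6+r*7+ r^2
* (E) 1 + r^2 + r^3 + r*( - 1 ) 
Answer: B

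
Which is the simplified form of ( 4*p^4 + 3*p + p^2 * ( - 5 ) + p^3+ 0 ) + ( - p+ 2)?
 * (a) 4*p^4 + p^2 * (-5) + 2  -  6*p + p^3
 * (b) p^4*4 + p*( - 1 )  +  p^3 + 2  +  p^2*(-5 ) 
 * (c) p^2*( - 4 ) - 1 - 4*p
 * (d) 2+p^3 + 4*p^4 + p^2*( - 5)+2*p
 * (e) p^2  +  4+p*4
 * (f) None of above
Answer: d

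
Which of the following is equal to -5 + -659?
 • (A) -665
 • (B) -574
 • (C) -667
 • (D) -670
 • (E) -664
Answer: E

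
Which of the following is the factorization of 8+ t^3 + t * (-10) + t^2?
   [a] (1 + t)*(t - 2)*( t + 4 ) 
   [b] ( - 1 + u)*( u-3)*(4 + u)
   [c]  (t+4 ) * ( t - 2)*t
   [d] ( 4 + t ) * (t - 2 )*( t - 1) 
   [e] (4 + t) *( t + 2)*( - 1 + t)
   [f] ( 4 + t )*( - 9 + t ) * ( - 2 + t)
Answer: d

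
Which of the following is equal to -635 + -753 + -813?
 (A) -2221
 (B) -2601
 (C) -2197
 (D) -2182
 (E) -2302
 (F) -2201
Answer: F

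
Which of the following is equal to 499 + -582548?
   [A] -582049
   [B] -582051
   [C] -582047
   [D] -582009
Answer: A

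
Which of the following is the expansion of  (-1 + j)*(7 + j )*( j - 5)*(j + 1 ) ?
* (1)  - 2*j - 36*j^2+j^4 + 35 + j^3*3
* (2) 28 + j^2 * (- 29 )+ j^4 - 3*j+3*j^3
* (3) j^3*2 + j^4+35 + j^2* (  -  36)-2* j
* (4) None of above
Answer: 3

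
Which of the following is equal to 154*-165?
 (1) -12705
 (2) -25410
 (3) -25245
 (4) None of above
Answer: 2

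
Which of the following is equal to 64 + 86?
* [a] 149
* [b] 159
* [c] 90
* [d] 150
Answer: d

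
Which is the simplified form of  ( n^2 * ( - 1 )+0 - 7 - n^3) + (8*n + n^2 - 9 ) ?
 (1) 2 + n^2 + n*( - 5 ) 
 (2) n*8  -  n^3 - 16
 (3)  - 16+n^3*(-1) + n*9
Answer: 2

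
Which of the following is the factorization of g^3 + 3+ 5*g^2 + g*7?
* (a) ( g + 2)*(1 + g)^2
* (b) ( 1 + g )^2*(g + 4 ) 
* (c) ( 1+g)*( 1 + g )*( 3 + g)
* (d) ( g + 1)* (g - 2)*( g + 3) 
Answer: c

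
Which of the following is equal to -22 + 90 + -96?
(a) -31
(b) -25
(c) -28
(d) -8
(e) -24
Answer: c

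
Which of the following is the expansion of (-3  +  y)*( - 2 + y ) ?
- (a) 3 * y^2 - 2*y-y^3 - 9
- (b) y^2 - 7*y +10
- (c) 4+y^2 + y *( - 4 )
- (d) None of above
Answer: d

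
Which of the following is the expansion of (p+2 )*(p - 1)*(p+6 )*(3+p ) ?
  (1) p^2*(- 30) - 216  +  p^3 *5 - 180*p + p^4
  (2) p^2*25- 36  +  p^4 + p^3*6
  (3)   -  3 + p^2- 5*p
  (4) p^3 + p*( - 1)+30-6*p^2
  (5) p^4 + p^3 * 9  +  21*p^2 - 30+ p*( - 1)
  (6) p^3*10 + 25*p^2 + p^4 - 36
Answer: 6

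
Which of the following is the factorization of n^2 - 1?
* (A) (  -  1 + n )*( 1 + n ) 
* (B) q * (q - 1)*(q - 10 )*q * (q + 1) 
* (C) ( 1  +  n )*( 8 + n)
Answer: A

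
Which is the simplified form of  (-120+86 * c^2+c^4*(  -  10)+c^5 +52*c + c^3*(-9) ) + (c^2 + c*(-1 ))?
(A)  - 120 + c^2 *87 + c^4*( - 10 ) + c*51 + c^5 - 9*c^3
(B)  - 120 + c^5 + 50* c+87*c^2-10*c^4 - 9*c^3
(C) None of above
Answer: A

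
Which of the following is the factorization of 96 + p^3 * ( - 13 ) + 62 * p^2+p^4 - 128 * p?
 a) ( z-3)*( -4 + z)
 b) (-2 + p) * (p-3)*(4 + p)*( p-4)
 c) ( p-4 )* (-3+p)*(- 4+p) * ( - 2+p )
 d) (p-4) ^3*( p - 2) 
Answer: c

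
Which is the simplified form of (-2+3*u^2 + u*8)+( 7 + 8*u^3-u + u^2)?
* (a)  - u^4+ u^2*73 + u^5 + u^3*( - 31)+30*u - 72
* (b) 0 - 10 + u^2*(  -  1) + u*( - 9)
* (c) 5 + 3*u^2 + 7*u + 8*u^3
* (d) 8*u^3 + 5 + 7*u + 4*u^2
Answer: d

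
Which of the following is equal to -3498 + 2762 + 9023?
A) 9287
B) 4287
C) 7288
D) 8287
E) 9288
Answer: D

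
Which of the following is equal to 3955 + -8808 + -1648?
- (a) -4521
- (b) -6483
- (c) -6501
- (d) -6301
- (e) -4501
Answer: c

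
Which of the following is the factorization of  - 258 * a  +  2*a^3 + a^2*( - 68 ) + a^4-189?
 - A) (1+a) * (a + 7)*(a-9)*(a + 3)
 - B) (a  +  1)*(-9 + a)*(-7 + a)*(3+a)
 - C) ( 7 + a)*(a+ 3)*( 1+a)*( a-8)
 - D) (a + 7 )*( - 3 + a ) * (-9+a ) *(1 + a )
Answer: A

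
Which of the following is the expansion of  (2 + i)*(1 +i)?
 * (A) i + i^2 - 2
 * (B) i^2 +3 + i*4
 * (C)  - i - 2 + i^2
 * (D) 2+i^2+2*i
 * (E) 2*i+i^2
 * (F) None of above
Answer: F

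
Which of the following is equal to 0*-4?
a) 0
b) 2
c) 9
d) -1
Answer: a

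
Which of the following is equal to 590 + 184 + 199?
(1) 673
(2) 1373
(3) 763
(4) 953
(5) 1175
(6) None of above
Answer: 6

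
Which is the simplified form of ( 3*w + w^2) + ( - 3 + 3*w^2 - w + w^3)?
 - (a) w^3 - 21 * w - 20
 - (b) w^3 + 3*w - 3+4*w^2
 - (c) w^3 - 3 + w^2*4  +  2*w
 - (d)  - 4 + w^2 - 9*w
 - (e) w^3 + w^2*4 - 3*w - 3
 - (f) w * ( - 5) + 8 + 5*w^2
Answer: c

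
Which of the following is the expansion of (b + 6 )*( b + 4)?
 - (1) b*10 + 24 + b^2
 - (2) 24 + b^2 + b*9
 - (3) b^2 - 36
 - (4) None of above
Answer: 1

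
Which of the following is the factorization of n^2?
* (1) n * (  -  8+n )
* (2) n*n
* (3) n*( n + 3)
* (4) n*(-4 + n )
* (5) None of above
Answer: 2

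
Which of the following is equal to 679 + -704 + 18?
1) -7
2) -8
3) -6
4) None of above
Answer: 1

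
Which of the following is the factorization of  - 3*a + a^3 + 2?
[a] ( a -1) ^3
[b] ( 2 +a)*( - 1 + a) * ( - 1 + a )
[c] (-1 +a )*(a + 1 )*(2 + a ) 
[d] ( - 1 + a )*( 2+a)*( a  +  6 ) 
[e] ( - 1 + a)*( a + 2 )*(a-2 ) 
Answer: b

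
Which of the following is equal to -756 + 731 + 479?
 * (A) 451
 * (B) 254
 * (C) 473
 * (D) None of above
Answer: D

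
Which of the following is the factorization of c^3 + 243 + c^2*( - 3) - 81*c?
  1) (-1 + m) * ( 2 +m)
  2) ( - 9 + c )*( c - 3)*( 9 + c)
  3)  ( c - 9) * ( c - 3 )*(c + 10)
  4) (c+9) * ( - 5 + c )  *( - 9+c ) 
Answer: 2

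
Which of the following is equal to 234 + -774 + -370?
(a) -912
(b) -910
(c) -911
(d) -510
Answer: b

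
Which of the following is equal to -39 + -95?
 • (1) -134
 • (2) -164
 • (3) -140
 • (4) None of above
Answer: 1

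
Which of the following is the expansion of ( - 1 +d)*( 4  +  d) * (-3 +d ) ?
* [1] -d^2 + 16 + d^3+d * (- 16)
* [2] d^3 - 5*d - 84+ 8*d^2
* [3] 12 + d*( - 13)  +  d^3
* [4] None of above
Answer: 3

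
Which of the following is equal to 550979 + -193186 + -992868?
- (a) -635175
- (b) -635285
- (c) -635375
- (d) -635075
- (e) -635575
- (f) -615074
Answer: d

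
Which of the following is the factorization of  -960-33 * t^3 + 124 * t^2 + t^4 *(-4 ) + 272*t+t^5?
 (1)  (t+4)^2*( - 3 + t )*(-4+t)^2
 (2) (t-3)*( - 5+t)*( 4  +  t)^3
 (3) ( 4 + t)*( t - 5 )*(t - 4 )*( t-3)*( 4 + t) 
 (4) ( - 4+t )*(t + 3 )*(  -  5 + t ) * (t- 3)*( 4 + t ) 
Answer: 3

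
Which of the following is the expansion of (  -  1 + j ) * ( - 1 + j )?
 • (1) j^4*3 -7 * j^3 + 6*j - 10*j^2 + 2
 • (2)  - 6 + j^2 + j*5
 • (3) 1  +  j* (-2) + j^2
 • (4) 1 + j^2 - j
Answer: 3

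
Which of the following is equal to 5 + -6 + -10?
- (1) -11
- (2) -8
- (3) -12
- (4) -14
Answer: 1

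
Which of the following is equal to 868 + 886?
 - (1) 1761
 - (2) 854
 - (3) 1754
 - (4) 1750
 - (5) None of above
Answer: 3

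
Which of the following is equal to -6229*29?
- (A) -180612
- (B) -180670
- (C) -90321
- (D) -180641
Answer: D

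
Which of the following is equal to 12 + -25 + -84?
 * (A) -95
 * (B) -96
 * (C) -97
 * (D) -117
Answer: C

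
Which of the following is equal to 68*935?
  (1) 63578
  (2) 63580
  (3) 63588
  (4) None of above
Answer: 2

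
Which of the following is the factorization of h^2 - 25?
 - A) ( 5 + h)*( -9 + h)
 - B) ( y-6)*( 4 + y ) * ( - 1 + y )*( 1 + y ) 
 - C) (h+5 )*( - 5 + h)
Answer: C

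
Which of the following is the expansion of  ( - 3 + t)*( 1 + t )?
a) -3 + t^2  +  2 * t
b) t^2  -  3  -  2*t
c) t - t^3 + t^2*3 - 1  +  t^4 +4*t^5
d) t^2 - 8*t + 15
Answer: b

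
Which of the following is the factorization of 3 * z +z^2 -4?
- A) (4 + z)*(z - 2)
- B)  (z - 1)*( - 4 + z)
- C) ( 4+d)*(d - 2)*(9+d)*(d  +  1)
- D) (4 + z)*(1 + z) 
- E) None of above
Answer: E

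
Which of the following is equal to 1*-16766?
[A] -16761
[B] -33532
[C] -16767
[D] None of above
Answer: D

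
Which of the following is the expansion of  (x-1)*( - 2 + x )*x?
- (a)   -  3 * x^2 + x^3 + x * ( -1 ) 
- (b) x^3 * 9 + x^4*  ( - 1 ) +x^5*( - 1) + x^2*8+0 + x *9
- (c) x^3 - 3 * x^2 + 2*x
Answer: c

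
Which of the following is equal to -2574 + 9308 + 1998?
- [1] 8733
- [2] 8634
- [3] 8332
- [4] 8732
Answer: 4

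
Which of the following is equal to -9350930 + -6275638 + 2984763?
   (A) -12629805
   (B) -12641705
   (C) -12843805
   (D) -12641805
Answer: D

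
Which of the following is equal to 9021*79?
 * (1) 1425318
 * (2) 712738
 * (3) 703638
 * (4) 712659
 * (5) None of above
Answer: 4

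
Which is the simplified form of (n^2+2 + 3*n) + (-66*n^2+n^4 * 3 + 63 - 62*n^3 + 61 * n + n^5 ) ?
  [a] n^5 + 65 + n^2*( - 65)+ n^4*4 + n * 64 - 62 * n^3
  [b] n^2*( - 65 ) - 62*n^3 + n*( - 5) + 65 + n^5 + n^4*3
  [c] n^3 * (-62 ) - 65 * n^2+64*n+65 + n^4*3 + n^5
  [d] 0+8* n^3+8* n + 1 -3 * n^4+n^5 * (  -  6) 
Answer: c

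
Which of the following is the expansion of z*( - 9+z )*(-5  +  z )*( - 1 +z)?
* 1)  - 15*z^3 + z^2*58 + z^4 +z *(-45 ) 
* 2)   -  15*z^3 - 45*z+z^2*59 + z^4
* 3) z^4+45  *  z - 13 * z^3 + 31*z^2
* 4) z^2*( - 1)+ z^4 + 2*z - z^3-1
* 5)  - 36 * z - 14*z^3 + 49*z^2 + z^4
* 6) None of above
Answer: 2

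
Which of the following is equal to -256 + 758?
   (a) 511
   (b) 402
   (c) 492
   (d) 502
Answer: d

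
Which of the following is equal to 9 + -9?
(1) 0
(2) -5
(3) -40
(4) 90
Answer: 1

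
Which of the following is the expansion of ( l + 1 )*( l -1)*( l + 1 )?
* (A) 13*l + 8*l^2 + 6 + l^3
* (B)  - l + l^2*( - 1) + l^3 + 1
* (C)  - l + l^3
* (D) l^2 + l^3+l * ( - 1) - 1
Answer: D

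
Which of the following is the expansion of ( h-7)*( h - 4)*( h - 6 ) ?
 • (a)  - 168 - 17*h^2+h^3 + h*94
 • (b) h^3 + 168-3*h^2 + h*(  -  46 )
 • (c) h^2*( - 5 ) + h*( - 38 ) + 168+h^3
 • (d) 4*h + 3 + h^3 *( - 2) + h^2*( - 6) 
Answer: a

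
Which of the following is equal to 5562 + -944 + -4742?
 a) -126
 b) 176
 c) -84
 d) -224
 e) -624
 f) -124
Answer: f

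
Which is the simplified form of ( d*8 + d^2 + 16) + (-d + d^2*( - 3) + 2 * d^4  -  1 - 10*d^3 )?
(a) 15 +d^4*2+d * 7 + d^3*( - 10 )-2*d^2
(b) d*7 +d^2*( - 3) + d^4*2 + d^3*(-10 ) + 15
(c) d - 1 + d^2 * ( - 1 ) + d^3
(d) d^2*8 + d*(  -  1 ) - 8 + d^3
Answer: a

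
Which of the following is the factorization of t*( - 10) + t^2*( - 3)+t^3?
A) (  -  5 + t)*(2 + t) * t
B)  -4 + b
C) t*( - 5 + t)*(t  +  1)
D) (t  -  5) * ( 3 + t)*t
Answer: A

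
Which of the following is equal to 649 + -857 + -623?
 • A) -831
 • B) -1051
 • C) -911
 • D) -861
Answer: A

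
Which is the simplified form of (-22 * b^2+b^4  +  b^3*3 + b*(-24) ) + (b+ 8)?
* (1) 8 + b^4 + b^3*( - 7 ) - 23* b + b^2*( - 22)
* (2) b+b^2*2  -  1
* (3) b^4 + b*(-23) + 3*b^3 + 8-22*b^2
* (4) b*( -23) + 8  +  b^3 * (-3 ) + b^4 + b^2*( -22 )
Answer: 3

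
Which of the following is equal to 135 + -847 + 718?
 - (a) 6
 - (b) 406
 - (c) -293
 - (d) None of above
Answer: a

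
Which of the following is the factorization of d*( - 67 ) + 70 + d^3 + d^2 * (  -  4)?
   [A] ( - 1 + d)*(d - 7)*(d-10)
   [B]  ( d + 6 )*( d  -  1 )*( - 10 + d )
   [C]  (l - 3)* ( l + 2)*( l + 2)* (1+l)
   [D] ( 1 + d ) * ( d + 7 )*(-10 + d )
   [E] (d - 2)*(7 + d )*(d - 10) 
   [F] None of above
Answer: F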